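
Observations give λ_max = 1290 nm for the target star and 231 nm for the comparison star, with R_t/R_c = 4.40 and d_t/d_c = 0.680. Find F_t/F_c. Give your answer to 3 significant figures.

0.0431

Wien's law: T_t/T_c = λ_c/λ_t = 231/1290 = 0.1791.
L_t/L_c = (R_t/R_c)²(T_t/T_c)⁴ = (4.40)²(0.1791)⁴ = 0.01991.
F_t/F_c = (L_t/L_c)/(d_t/d_c)² = 0.01991/(0.680)² = 0.04305.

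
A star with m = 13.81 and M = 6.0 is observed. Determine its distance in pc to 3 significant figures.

365 pc

m − M = 5 log₁₀(d/10 pc)
13.81 − (6.0) = 7.81 = 5 log₁₀(d/10)
d = 10 × 10^(7.81/5) = 10 × 10^1.562 = 364.8 pc.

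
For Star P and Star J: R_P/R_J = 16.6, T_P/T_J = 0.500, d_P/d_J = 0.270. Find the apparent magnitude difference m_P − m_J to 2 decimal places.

L_P/L_J = (16.6)²(0.500)⁴ = 17.22.
F_P/F_J = (L_P/L_J)/(d_P/d_J)² = 17.22/0.07290 = 236.2.
m_P − m_J = −2.5 log₁₀(236.2) = -5.93.

-5.93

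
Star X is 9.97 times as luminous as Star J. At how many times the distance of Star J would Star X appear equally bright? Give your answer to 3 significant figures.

Equal flux requires L_X/d_X² = L_J/d_J², so d_X/d_J = √(L_X/L_J)
= √(9.97) = 3.158.

3.16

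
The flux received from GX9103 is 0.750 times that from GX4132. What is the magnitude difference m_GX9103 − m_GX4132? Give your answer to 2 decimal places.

m_GX9103 − m_GX4132 = −2.5 log₁₀(F_GX9103/F_GX4132) = −2.5 log₁₀(0.750) = −2.5 × (-0.125) = 0.312.

0.31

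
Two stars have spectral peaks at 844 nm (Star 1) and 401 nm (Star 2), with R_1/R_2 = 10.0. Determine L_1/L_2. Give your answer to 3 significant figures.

Wien's law gives T ∝ 1/λ_max, so T_1/T_2 = λ_2/λ_1 = 401/844 = 0.4751.
Then L ∝ R²T⁴ gives L_1/L_2 = (10.0)² × (0.4751)⁴ = 100.0 × 0.05096 = 5.096.

5.10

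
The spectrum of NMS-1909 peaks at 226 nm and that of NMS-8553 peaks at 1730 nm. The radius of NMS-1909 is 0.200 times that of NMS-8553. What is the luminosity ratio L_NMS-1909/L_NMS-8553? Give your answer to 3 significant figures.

137

Wien's law gives T ∝ 1/λ_max, so T_NMS-1909/T_NMS-8553 = λ_NMS-8553/λ_NMS-1909 = 1730/226 = 7.655.
Then L ∝ R²T⁴ gives L_NMS-1909/L_NMS-8553 = (0.200)² × (7.655)⁴ = 0.04000 × 3434 = 137.3.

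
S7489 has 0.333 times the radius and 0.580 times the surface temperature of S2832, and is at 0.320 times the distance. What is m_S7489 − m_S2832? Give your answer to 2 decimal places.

2.28

L_S7489/L_S2832 = (0.333)²(0.580)⁴ = 0.01255.
F_S7489/F_S2832 = (L_S7489/L_S2832)/(d_S7489/d_S2832)² = 0.01255/0.1024 = 0.1225.
m_S7489 − m_S2832 = −2.5 log₁₀(0.1225) = 2.28.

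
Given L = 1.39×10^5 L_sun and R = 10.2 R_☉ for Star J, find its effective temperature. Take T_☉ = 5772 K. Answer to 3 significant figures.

T/T_☉ = (L/L_☉)^(1/4) / (R/R_☉)^(1/2)
T = 5772 × (1.39×10^5)^(1/4) / √(10.2) = 5772 × 19.31 / 3.194 = 3.490×10^4 K.

3.49×10^4 K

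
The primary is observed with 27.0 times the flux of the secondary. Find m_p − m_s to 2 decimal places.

-3.58

m_p − m_s = −2.5 log₁₀(F_p/F_s) = −2.5 log₁₀(27.0) = −2.5 × (1.431) = -3.578.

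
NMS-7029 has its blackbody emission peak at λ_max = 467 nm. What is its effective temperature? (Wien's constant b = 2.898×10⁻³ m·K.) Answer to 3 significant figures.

6.21×10^3 K

T = b/λ_max = 2.898×10⁻³ / (467×10⁻⁹) = 6206 K.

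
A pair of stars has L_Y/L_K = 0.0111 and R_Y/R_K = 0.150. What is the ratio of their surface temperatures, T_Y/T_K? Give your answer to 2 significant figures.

0.84

L ∝ R²T⁴ gives T ∝ (L/R²)^(1/4), so
T_Y/T_K = (0.0111 / 0.150²)^(1/4) = (0.4933)^(1/4) = 0.8381.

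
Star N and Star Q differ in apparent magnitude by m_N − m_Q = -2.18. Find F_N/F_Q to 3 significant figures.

7.45

F_N/F_Q = 10^(−(m_N − m_Q)/2.5) = 10^(2.18/2.5) = 10^0.872 = 7.447.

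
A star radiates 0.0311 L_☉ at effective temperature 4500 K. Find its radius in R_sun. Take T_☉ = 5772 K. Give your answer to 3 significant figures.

R/R_☉ = √(L/L_☉) / (T/T_☉)² = √(0.0311) / (0.7796)²
       = 0.1764 / 0.6078 = 0.2901.

0.290 R_sun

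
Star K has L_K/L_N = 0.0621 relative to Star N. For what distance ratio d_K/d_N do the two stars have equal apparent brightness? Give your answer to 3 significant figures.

0.249

Equal flux requires L_K/d_K² = L_N/d_N², so d_K/d_N = √(L_K/L_N)
= √(0.0621) = 0.2492.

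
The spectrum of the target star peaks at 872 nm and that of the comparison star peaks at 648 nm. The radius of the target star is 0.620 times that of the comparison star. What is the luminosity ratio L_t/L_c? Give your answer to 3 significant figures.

Wien's law gives T ∝ 1/λ_max, so T_t/T_c = λ_c/λ_t = 648/872 = 0.7431.
Then L ∝ R²T⁴ gives L_t/L_c = (0.620)² × (0.7431)⁴ = 0.3844 × 0.3050 = 0.1172.

0.117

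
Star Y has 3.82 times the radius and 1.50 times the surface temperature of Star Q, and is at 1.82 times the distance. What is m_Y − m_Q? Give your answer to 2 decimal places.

-3.37

L_Y/L_Q = (3.82)²(1.50)⁴ = 73.87.
F_Y/F_Q = (L_Y/L_Q)/(d_Y/d_Q)² = 73.87/3.312 = 22.30.
m_Y − m_Q = −2.5 log₁₀(22.30) = -3.37.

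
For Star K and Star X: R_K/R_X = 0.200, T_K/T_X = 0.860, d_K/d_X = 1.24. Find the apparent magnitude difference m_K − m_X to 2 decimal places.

L_K/L_X = (0.200)²(0.860)⁴ = 0.02188.
F_K/F_X = (L_K/L_X)/(d_K/d_X)² = 0.02188/1.538 = 0.01423.
m_K − m_X = −2.5 log₁₀(0.01423) = 4.62.

4.62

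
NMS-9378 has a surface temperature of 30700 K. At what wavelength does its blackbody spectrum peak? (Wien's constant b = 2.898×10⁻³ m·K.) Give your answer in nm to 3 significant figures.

94.4 nm

λ_max = b/T = 2.898×10⁻³ / 30700 = 9.44×10^-8 m = 94.40 nm.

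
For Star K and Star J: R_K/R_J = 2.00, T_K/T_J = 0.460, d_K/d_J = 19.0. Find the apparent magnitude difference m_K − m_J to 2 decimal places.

L_K/L_J = (2.00)²(0.460)⁴ = 0.1791.
F_K/F_J = (L_K/L_J)/(d_K/d_J)² = 0.1791/361.0 = 4.961×10^-4.
m_K − m_J = −2.5 log₁₀(4.961×10^-4) = 8.26.

8.26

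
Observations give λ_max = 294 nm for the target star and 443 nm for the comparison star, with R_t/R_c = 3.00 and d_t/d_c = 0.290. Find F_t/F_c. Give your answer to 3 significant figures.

552

Wien's law: T_t/T_c = λ_c/λ_t = 443/294 = 1.507.
L_t/L_c = (R_t/R_c)²(T_t/T_c)⁴ = (3.00)²(1.507)⁴ = 46.39.
F_t/F_c = (L_t/L_c)/(d_t/d_c)² = 46.39/(0.290)² = 551.7.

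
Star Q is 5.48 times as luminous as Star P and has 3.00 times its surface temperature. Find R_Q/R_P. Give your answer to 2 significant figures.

L ∝ R²T⁴ gives R ∝ √L / T², so
R_Q/R_P = √(5.48) / (3.00)² = 2.341 / 9.000 = 0.2601.

0.26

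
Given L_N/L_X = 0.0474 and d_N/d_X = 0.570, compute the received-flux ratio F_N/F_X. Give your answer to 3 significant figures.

F = L/(4πd²), so F_N/F_X = (L_N/L_X) / (d_N/d_X)²
= 0.0474 / (0.570)² = 0.0474 / 0.3249 = 0.1459.

0.146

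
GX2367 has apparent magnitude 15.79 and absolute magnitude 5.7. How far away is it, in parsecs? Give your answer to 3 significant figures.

1.04×10^3 pc

m − M = 5 log₁₀(d/10 pc)
15.79 − (5.7) = 10.09 = 5 log₁₀(d/10)
d = 10 × 10^(10.09/5) = 10 × 10^2.018 = 1042 pc.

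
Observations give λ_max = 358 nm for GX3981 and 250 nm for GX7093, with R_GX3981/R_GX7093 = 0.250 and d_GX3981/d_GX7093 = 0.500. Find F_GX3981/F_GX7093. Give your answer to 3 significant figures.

0.0595

Wien's law: T_GX3981/T_GX7093 = λ_GX7093/λ_GX3981 = 250/358 = 0.6983.
L_GX3981/L_GX7093 = (R_GX3981/R_GX7093)²(T_GX3981/T_GX7093)⁴ = (0.250)²(0.6983)⁴ = 0.01486.
F_GX3981/F_GX7093 = (L_GX3981/L_GX7093)/(d_GX3981/d_GX7093)² = 0.01486/(0.500)² = 0.05945.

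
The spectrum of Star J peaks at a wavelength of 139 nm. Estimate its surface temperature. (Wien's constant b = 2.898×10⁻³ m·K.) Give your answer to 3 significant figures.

T = b/λ_max = 2.898×10⁻³ / (139×10⁻⁹) = 2.085×10^4 K.

2.08×10^4 K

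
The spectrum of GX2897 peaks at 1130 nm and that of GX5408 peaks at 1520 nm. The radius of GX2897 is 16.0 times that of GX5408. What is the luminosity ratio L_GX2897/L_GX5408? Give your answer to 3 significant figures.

Wien's law gives T ∝ 1/λ_max, so T_GX2897/T_GX5408 = λ_GX5408/λ_GX2897 = 1520/1130 = 1.345.
Then L ∝ R²T⁴ gives L_GX2897/L_GX5408 = (16.0)² × (1.345)⁴ = 256.0 × 3.274 = 838.1.

838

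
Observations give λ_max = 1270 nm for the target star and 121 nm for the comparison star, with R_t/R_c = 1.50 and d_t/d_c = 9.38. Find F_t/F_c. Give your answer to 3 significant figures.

Wien's law: T_t/T_c = λ_c/λ_t = 121/1270 = 0.09528.
L_t/L_c = (R_t/R_c)²(T_t/T_c)⁴ = (1.50)²(0.09528)⁴ = 1.854×10^-4.
F_t/F_c = (L_t/L_c)/(d_t/d_c)² = 1.854×10^-4/(9.38)² = 2.107×10^-6.

2.11×10^-6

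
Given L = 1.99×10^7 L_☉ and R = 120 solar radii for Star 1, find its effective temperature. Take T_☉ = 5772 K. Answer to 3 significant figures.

T/T_☉ = (L/L_☉)^(1/4) / (R/R_☉)^(1/2)
T = 5772 × (1.99×10^7)^(1/4) / √(120) = 5772 × 66.79 / 10.95 = 3.519×10^4 K.

3.52×10^4 K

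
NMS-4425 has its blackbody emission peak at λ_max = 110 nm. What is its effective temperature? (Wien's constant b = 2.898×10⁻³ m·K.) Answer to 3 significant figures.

2.63×10^4 K

T = b/λ_max = 2.898×10⁻³ / (110×10⁻⁹) = 2.635×10^4 K.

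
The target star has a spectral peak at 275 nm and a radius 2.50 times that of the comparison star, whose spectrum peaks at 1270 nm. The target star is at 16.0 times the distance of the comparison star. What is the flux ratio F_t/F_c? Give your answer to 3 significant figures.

11.1

Wien's law: T_t/T_c = λ_c/λ_t = 1270/275 = 4.618.
L_t/L_c = (R_t/R_c)²(T_t/T_c)⁴ = (2.50)²(4.618)⁴ = 2843.
F_t/F_c = (L_t/L_c)/(d_t/d_c)² = 2843/(16.0)² = 11.11.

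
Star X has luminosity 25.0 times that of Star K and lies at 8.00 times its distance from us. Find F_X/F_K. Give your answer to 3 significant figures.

F = L/(4πd²), so F_X/F_K = (L_X/L_K) / (d_X/d_K)²
= 25.0 / (8.00)² = 25.0 / 64.00 = 0.3906.

0.391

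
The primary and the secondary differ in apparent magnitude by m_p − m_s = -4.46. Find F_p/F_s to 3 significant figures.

F_p/F_s = 10^(−(m_p − m_s)/2.5) = 10^(4.46/2.5) = 10^1.784 = 60.81.

60.8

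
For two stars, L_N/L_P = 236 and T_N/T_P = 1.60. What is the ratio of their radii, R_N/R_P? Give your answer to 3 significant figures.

L ∝ R²T⁴ gives R ∝ √L / T², so
R_N/R_P = √(236) / (1.60)² = 15.36 / 2.560 = 6.001.

6.00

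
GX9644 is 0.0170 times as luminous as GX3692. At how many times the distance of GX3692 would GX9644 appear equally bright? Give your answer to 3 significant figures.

0.130

Equal flux requires L_GX9644/d_GX9644² = L_GX3692/d_GX3692², so d_GX9644/d_GX3692 = √(L_GX9644/L_GX3692)
= √(0.0170) = 0.1304.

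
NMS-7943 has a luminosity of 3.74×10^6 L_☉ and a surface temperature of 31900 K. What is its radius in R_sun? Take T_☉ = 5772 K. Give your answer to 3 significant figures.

R/R_☉ = √(L/L_☉) / (T/T_☉)² = √(3.74×10^6) / (5.527)²
       = 1934 / 30.54 = 63.32.

63.3 R_sun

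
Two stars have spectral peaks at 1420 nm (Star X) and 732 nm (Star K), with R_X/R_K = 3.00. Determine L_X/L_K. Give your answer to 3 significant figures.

0.636

Wien's law gives T ∝ 1/λ_max, so T_X/T_K = λ_K/λ_X = 732/1420 = 0.5155.
Then L ∝ R²T⁴ gives L_X/L_K = (3.00)² × (0.5155)⁴ = 9.000 × 0.07061 = 0.6355.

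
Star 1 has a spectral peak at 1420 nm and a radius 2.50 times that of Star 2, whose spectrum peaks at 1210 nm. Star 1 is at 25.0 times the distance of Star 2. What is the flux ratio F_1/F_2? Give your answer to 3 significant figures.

0.00527

Wien's law: T_1/T_2 = λ_2/λ_1 = 1210/1420 = 0.8521.
L_1/L_2 = (R_1/R_2)²(T_1/T_2)⁴ = (2.50)²(0.8521)⁴ = 3.295.
F_1/F_2 = (L_1/L_2)/(d_1/d_2)² = 3.295/(25.0)² = 0.005272.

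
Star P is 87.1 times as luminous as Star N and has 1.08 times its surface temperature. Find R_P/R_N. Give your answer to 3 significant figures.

8.00

L ∝ R²T⁴ gives R ∝ √L / T², so
R_P/R_N = √(87.1) / (1.08)² = 9.333 / 1.166 = 8.001.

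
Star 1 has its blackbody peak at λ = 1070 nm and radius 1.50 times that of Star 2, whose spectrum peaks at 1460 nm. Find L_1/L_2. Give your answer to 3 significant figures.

Wien's law gives T ∝ 1/λ_max, so T_1/T_2 = λ_2/λ_1 = 1460/1070 = 1.364.
Then L ∝ R²T⁴ gives L_1/L_2 = (1.50)² × (1.364)⁴ = 2.250 × 3.466 = 7.799.

7.80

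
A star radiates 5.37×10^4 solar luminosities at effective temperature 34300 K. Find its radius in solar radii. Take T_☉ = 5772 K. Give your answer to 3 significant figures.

6.56 solar radii

R/R_☉ = √(L/L_☉) / (T/T_☉)² = √(5.37×10^4) / (5.942)²
       = 231.7 / 35.31 = 6.562.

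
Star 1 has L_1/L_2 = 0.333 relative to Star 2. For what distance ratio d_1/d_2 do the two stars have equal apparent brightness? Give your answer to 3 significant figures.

0.577

Equal flux requires L_1/d_1² = L_2/d_2², so d_1/d_2 = √(L_1/L_2)
= √(0.333) = 0.5771.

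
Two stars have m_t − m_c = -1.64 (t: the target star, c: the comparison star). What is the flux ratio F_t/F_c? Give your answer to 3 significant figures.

F_t/F_c = 10^(−(m_t − m_c)/2.5) = 10^(1.64/2.5) = 10^0.656 = 4.529.

4.53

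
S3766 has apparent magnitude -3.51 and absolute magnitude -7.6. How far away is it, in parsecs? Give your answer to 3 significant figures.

65.8 pc

m − M = 5 log₁₀(d/10 pc)
-3.51 − (-7.6) = 4.09 = 5 log₁₀(d/10)
d = 10 × 10^(4.09/5) = 10 × 10^0.818 = 65.77 pc.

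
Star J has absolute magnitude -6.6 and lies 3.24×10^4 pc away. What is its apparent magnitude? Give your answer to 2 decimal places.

10.95

m = M + 5 log₁₀(d/10 pc) = -6.6 + 5 log₁₀(3.24×10^4/10)
  = -6.6 + 5 × 3.511 = -6.6 + 17.55 = 10.95.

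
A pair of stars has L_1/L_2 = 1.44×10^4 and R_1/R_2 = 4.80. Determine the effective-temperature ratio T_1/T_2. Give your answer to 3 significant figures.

5.00

L ∝ R²T⁴ gives T ∝ (L/R²)^(1/4), so
T_1/T_2 = (1.44×10^4 / 4.80²)^(1/4) = (625.0)^(1/4) = 5.000.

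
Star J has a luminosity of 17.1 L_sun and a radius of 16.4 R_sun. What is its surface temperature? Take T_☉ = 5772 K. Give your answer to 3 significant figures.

T/T_☉ = (L/L_☉)^(1/4) / (R/R_☉)^(1/2)
T = 5772 × (17.1)^(1/4) / √(16.4) = 5772 × 2.034 / 4.050 = 2898 K.

2.90×10^3 K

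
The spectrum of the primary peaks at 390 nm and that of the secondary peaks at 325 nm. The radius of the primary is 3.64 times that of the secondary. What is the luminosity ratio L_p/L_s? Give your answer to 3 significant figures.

Wien's law gives T ∝ 1/λ_max, so T_p/T_s = λ_s/λ_p = 325/390 = 0.8333.
Then L ∝ R²T⁴ gives L_p/L_s = (3.64)² × (0.8333)⁴ = 13.25 × 0.4823 = 6.390.

6.39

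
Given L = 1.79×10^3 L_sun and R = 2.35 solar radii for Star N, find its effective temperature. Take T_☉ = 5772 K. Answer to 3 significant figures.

2.45×10^4 K

T/T_☉ = (L/L_☉)^(1/4) / (R/R_☉)^(1/2)
T = 5772 × (1.79×10^3)^(1/4) / √(2.35) = 5772 × 6.504 / 1.533 = 2.449×10^4 K.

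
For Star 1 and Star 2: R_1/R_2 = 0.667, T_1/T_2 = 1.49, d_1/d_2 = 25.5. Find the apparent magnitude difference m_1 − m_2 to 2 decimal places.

6.18

L_1/L_2 = (0.667)²(1.49)⁴ = 2.193.
F_1/F_2 = (L_1/L_2)/(d_1/d_2)² = 2.193/650.2 = 0.003372.
m_1 − m_2 = −2.5 log₁₀(0.003372) = 6.18.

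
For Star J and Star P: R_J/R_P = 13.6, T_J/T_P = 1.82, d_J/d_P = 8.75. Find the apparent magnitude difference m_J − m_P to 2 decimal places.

L_J/L_P = (13.6)²(1.82)⁴ = 2029.
F_J/F_P = (L_J/L_P)/(d_J/d_P)² = 2029/76.56 = 26.51.
m_J − m_P = −2.5 log₁₀(26.51) = -3.56.

-3.56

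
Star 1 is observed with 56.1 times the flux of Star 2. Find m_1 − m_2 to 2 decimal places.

-4.37

m_1 − m_2 = −2.5 log₁₀(F_1/F_2) = −2.5 log₁₀(56.1) = −2.5 × (1.749) = -4.372.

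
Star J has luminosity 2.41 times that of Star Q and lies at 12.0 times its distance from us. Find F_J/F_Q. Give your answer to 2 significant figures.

F = L/(4πd²), so F_J/F_Q = (L_J/L_Q) / (d_J/d_Q)²
= 2.41 / (12.0)² = 2.41 / 144.0 = 0.01674.

0.017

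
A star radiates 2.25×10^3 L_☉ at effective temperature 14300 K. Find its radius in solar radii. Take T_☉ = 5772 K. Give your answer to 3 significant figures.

7.73 solar radii

R/R_☉ = √(L/L_☉) / (T/T_☉)² = √(2.25×10^3) / (2.477)²
       = 47.43 / 6.138 = 7.728.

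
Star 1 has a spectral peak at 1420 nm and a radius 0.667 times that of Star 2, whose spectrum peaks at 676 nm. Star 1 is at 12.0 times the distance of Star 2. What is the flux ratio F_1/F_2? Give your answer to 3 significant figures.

Wien's law: T_1/T_2 = λ_2/λ_1 = 676/1420 = 0.4761.
L_1/L_2 = (R_1/R_2)²(T_1/T_2)⁴ = (0.667)²(0.4761)⁴ = 0.02285.
F_1/F_2 = (L_1/L_2)/(d_1/d_2)² = 0.02285/(12.0)² = 1.587×10^-4.

1.59×10^-4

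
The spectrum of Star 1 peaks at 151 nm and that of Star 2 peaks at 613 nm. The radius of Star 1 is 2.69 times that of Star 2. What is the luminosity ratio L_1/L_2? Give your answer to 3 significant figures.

Wien's law gives T ∝ 1/λ_max, so T_1/T_2 = λ_2/λ_1 = 613/151 = 4.060.
Then L ∝ R²T⁴ gives L_1/L_2 = (2.69)² × (4.060)⁴ = 7.236 × 271.6 = 1965.

1.97×10^3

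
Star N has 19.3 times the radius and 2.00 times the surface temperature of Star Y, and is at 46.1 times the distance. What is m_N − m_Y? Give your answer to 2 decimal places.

L_N/L_Y = (19.3)²(2.00)⁴ = 5960.
F_N/F_Y = (L_N/L_Y)/(d_N/d_Y)² = 5960/2125 = 2.804.
m_N − m_Y = −2.5 log₁₀(2.804) = -1.12.

-1.12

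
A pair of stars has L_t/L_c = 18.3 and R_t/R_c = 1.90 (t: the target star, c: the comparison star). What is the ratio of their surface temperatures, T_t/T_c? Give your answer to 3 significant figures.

L ∝ R²T⁴ gives T ∝ (L/R²)^(1/4), so
T_t/T_c = (18.3 / 1.90²)^(1/4) = (5.069)^(1/4) = 1.500.

1.50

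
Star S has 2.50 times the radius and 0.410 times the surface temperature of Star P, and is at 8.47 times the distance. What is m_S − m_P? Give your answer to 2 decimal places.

L_S/L_P = (2.50)²(0.410)⁴ = 0.1766.
F_S/F_P = (L_S/L_P)/(d_S/d_P)² = 0.1766/71.74 = 0.002462.
m_S − m_P = −2.5 log₁₀(0.002462) = 6.52.

6.52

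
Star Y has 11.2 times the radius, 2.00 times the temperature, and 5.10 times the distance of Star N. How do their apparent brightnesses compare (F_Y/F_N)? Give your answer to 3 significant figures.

L_Y/L_N = (R_Y/R_N)²(T_Y/T_N)⁴ = (11.2)² × (2.00)⁴ = 2007.
F_Y/F_N = (L_Y/L_N)/(d_Y/d_N)² = 2007 / (5.10)² = 77.16.

77.2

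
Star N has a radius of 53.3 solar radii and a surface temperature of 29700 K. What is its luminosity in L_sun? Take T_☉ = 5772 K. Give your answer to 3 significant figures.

L/L_☉ = (R/R_☉)² (T/T_☉)⁴ = (53.3)² × (29700/5772)⁴
       = 2841 × (5.146)⁴ = 2841 × 701.0 = 1.991×10^6.

1.99×10^6 L_sun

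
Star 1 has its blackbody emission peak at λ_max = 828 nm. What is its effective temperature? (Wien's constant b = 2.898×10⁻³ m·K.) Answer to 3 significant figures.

3.50×10^3 K

T = b/λ_max = 2.898×10⁻³ / (828×10⁻⁹) = 3500 K.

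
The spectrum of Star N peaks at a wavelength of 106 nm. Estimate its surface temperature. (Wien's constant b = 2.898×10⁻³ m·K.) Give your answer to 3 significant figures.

2.73×10^4 K

T = b/λ_max = 2.898×10⁻³ / (106×10⁻⁹) = 2.734×10^4 K.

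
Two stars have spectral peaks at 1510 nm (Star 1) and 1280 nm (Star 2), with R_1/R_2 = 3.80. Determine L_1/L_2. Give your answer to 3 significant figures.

Wien's law gives T ∝ 1/λ_max, so T_1/T_2 = λ_2/λ_1 = 1280/1510 = 0.8477.
Then L ∝ R²T⁴ gives L_1/L_2 = (3.80)² × (0.8477)⁴ = 14.44 × 0.5163 = 7.456.

7.46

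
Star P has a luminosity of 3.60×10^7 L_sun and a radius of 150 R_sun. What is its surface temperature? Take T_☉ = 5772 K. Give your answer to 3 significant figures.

3.65×10^4 K

T/T_☉ = (L/L_☉)^(1/4) / (R/R_☉)^(1/2)
T = 5772 × (3.60×10^7)^(1/4) / √(150) = 5772 × 77.46 / 12.25 = 3.651×10^4 K.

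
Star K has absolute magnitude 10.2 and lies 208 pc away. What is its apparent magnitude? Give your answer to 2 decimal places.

16.79

m = M + 5 log₁₀(d/10 pc) = 10.2 + 5 log₁₀(208/10)
  = 10.2 + 5 × 1.318 = 10.2 + 6.59 = 16.79.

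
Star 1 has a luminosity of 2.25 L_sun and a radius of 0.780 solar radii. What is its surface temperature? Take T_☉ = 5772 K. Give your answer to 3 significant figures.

8.00×10^3 K

T/T_☉ = (L/L_☉)^(1/4) / (R/R_☉)^(1/2)
T = 5772 × (2.25)^(1/4) / √(0.780) = 5772 × 1.225 / 0.8832 = 8004 K.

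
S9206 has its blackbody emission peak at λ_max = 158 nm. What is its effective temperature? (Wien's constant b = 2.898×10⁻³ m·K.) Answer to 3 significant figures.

1.83×10^4 K

T = b/λ_max = 2.898×10⁻³ / (158×10⁻⁹) = 1.834×10^4 K.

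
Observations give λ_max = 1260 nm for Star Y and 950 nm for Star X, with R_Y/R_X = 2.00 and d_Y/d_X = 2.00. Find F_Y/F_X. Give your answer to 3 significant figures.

Wien's law: T_Y/T_X = λ_X/λ_Y = 950/1260 = 0.7540.
L_Y/L_X = (R_Y/R_X)²(T_Y/T_X)⁴ = (2.00)²(0.7540)⁴ = 1.293.
F_Y/F_X = (L_Y/L_X)/(d_Y/d_X)² = 1.293/(2.00)² = 0.3232.

0.323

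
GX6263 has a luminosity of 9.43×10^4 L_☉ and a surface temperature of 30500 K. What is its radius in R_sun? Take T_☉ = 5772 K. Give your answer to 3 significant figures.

11.0 R_sun

R/R_☉ = √(L/L_☉) / (T/T_☉)² = √(9.43×10^4) / (5.284)²
       = 307.1 / 27.92 = 11.00.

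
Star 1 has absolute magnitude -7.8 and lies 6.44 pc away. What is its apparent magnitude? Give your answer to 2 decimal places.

-8.76

m = M + 5 log₁₀(d/10 pc) = -7.8 + 5 log₁₀(6.44/10)
  = -7.8 + 5 × -0.191 = -7.8 + -0.96 = -8.76.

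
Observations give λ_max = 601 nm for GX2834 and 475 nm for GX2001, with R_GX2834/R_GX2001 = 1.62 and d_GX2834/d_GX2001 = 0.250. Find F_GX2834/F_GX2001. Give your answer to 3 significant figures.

Wien's law: T_GX2834/T_GX2001 = λ_GX2001/λ_GX2834 = 475/601 = 0.7903.
L_GX2834/L_GX2001 = (R_GX2834/R_GX2001)²(T_GX2834/T_GX2001)⁴ = (1.62)²(0.7903)⁴ = 1.024.
F_GX2834/F_GX2001 = (L_GX2834/L_GX2001)/(d_GX2834/d_GX2001)² = 1.024/(0.250)² = 16.38.

16.4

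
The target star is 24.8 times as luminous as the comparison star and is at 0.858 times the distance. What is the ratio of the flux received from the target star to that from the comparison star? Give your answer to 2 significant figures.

F = L/(4πd²), so F_t/F_c = (L_t/L_c) / (d_t/d_c)²
= 24.8 / (0.858)² = 24.8 / 0.7362 = 33.69.

34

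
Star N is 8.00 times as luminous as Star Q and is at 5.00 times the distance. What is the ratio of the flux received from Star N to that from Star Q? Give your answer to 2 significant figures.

F = L/(4πd²), so F_N/F_Q = (L_N/L_Q) / (d_N/d_Q)²
= 8.00 / (5.00)² = 8.00 / 25.00 = 0.3200.

0.32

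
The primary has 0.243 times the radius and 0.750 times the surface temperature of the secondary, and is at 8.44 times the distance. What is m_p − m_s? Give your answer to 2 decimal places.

L_p/L_s = (0.243)²(0.750)⁴ = 0.01868.
F_p/F_s = (L_p/L_s)/(d_p/d_s)² = 0.01868/71.23 = 2.623×10^-4.
m_p − m_s = −2.5 log₁₀(2.623×10^-4) = 8.95.

8.95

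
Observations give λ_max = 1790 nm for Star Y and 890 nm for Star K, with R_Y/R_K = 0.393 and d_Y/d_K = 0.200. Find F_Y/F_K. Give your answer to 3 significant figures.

0.236

Wien's law: T_Y/T_K = λ_K/λ_Y = 890/1790 = 0.4972.
L_Y/L_K = (R_Y/R_K)²(T_Y/T_K)⁴ = (0.393)²(0.4972)⁴ = 0.009439.
F_Y/F_K = (L_Y/L_K)/(d_Y/d_K)² = 0.009439/(0.200)² = 0.2360.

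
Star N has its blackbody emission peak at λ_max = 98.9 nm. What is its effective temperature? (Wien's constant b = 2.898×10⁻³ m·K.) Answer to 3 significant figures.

T = b/λ_max = 2.898×10⁻³ / (98.9×10⁻⁹) = 2.930×10^4 K.

2.93×10^4 K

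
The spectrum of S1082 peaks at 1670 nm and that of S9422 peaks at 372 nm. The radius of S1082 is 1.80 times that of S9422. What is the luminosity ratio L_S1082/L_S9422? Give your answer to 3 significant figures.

0.00798

Wien's law gives T ∝ 1/λ_max, so T_S1082/T_S9422 = λ_S9422/λ_S1082 = 372/1670 = 0.2228.
Then L ∝ R²T⁴ gives L_S1082/L_S9422 = (1.80)² × (0.2228)⁴ = 3.240 × 0.002462 = 0.007977.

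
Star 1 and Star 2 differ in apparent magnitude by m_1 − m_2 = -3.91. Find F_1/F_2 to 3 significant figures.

36.6

F_1/F_2 = 10^(−(m_1 − m_2)/2.5) = 10^(3.91/2.5) = 10^1.564 = 36.64.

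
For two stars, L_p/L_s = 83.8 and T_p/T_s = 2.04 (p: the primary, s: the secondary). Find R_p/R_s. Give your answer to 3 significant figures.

2.20

L ∝ R²T⁴ gives R ∝ √L / T², so
R_p/R_s = √(83.8) / (2.04)² = 9.154 / 4.162 = 2.200.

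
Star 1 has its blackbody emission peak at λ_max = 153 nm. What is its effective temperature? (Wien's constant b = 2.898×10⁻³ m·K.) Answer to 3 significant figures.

1.89×10^4 K

T = b/λ_max = 2.898×10⁻³ / (153×10⁻⁹) = 1.894×10^4 K.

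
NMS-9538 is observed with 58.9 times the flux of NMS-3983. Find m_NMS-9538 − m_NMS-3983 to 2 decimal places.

m_NMS-9538 − m_NMS-3983 = −2.5 log₁₀(F_NMS-9538/F_NMS-3983) = −2.5 log₁₀(58.9) = −2.5 × (1.770) = -4.425.

-4.43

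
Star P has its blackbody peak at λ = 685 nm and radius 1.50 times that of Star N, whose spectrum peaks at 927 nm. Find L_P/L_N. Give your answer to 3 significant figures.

Wien's law gives T ∝ 1/λ_max, so T_P/T_N = λ_N/λ_P = 927/685 = 1.353.
Then L ∝ R²T⁴ gives L_P/L_N = (1.50)² × (1.353)⁴ = 2.250 × 3.354 = 7.546.

7.55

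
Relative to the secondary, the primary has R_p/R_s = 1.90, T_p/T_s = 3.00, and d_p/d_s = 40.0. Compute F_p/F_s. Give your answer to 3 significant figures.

L_p/L_s = (R_p/R_s)²(T_p/T_s)⁴ = (1.90)² × (3.00)⁴ = 292.4.
F_p/F_s = (L_p/L_s)/(d_p/d_s)² = 292.4 / (40.0)² = 0.1828.

0.183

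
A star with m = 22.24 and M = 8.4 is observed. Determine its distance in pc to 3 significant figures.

5.86×10^3 pc

m − M = 5 log₁₀(d/10 pc)
22.24 − (8.4) = 13.84 = 5 log₁₀(d/10)
d = 10 × 10^(13.84/5) = 10 × 10^2.768 = 5861 pc.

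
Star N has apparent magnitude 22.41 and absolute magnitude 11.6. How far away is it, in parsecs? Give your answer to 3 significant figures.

1.45×10^3 pc

m − M = 5 log₁₀(d/10 pc)
22.41 − (11.6) = 10.81 = 5 log₁₀(d/10)
d = 10 × 10^(10.81/5) = 10 × 10^2.162 = 1452 pc.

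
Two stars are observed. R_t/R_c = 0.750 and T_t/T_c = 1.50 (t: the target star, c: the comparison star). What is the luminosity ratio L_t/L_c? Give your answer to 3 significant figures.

From the Stefan–Boltzmann law, L ∝ R²T⁴, so
L_t/L_c = (R_t/R_c)² (T_t/T_c)⁴ = (0.750)² × (1.50)⁴ = 0.5625 × 5.062 = 2.848.

2.85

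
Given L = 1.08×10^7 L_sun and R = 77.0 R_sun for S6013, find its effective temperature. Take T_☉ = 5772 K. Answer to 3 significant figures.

3.77×10^4 K

T/T_☉ = (L/L_☉)^(1/4) / (R/R_☉)^(1/2)
T = 5772 × (1.08×10^7)^(1/4) / √(77.0) = 5772 × 57.33 / 8.775 = 3.771×10^4 K.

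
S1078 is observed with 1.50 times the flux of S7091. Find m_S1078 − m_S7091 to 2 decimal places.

-0.44

m_S1078 − m_S7091 = −2.5 log₁₀(F_S1078/F_S7091) = −2.5 log₁₀(1.50) = −2.5 × (0.176) = -0.440.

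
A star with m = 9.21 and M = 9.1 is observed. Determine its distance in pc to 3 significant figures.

m − M = 5 log₁₀(d/10 pc)
9.21 − (9.1) = 0.11 = 5 log₁₀(d/10)
d = 10 × 10^(0.11/5) = 10 × 10^0.022 = 10.52 pc.

10.5 pc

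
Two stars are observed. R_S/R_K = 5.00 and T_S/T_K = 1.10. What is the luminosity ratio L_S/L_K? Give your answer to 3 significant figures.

36.6

From the Stefan–Boltzmann law, L ∝ R²T⁴, so
L_S/L_K = (R_S/R_K)² (T_S/T_K)⁴ = (5.00)² × (1.10)⁴ = 25.00 × 1.464 = 36.60.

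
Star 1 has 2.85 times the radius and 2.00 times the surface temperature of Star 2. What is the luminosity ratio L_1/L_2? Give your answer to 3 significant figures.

From the Stefan–Boltzmann law, L ∝ R²T⁴, so
L_1/L_2 = (R_1/R_2)² (T_1/T_2)⁴ = (2.85)² × (2.00)⁴ = 8.123 × 16.00 = 130.0.

130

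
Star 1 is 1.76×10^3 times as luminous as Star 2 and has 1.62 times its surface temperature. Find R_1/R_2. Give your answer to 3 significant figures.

16.0

L ∝ R²T⁴ gives R ∝ √L / T², so
R_1/R_2 = √(1.76×10^3) / (1.62)² = 41.95 / 2.624 = 15.99.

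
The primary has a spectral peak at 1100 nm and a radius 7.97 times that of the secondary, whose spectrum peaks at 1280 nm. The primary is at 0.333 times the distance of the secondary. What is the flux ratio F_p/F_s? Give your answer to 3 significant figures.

1.05×10^3

Wien's law: T_p/T_s = λ_s/λ_p = 1280/1100 = 1.164.
L_p/L_s = (R_p/R_s)²(T_p/T_s)⁴ = (7.97)²(1.164)⁴ = 116.5.
F_p/F_s = (L_p/L_s)/(d_p/d_s)² = 116.5/(0.333)² = 1050.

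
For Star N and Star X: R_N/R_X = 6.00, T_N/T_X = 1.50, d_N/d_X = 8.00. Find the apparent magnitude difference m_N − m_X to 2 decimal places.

-1.14

L_N/L_X = (6.00)²(1.50)⁴ = 182.2.
F_N/F_X = (L_N/L_X)/(d_N/d_X)² = 182.2/64.00 = 2.848.
m_N − m_X = −2.5 log₁₀(2.848) = -1.14.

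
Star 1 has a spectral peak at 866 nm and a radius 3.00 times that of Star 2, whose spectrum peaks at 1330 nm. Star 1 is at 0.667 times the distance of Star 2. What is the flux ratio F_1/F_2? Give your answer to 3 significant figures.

113

Wien's law: T_1/T_2 = λ_2/λ_1 = 1330/866 = 1.536.
L_1/L_2 = (R_1/R_2)²(T_1/T_2)⁴ = (3.00)²(1.536)⁴ = 50.07.
F_1/F_2 = (L_1/L_2)/(d_1/d_2)² = 50.07/(0.667)² = 112.5.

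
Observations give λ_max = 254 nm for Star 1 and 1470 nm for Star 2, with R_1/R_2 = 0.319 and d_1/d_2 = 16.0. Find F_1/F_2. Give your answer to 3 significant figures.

0.446

Wien's law: T_1/T_2 = λ_2/λ_1 = 1470/254 = 5.787.
L_1/L_2 = (R_1/R_2)²(T_1/T_2)⁴ = (0.319)²(5.787)⁴ = 114.2.
F_1/F_2 = (L_1/L_2)/(d_1/d_2)² = 114.2/(16.0)² = 0.4459.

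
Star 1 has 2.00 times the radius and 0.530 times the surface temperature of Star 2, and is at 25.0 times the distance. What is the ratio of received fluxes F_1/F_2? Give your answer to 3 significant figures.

5.05×10^-4

L_1/L_2 = (R_1/R_2)²(T_1/T_2)⁴ = (2.00)² × (0.530)⁴ = 0.3156.
F_1/F_2 = (L_1/L_2)/(d_1/d_2)² = 0.3156 / (25.0)² = 5.050×10^-4.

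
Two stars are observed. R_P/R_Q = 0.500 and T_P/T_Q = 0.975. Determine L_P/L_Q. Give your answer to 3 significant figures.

From the Stefan–Boltzmann law, L ∝ R²T⁴, so
L_P/L_Q = (R_P/R_Q)² (T_P/T_Q)⁴ = (0.500)² × (0.975)⁴ = 0.2500 × 0.9037 = 0.2259.

0.226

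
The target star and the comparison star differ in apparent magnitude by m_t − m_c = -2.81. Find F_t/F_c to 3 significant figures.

F_t/F_c = 10^(−(m_t − m_c)/2.5) = 10^(2.81/2.5) = 10^1.124 = 13.30.

13.3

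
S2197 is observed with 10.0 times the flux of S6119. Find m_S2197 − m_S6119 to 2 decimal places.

m_S2197 − m_S6119 = −2.5 log₁₀(F_S2197/F_S6119) = −2.5 log₁₀(10.0) = −2.5 × (1.000) = -2.500.

-2.50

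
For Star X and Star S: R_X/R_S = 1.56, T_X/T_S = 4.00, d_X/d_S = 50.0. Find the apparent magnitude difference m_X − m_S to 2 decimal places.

L_X/L_S = (1.56)²(4.00)⁴ = 623.0.
F_X/F_S = (L_X/L_S)/(d_X/d_S)² = 623.0/2500 = 0.2492.
m_X − m_S = −2.5 log₁₀(0.2492) = 1.51.

1.51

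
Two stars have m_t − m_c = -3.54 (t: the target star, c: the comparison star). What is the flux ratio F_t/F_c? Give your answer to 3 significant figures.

26.1

F_t/F_c = 10^(−(m_t − m_c)/2.5) = 10^(3.54/2.5) = 10^1.416 = 26.06.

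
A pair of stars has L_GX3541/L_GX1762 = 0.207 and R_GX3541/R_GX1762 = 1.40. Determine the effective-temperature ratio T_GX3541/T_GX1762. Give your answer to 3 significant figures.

0.570

L ∝ R²T⁴ gives T ∝ (L/R²)^(1/4), so
T_GX3541/T_GX1762 = (0.207 / 1.40²)^(1/4) = (0.1056)^(1/4) = 0.5701.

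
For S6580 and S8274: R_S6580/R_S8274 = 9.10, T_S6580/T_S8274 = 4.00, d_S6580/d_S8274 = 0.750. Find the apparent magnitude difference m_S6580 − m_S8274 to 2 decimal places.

-11.44

L_S6580/L_S8274 = (9.10)²(4.00)⁴ = 2.120×10^4.
F_S6580/F_S8274 = (L_S6580/L_S8274)/(d_S6580/d_S8274)² = 2.120×10^4/0.5625 = 3.769×10^4.
m_S6580 − m_S8274 = −2.5 log₁₀(3.769×10^4) = -11.44.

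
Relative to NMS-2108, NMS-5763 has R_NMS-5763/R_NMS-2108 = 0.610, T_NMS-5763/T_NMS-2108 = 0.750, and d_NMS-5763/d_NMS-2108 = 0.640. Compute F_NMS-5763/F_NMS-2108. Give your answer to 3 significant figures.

L_NMS-5763/L_NMS-2108 = (R_NMS-5763/R_NMS-2108)²(T_NMS-5763/T_NMS-2108)⁴ = (0.610)² × (0.750)⁴ = 0.1177.
F_NMS-5763/F_NMS-2108 = (L_NMS-5763/L_NMS-2108)/(d_NMS-5763/d_NMS-2108)² = 0.1177 / (0.640)² = 0.2874.

0.287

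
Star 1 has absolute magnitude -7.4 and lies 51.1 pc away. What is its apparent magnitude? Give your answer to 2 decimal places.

m = M + 5 log₁₀(d/10 pc) = -7.4 + 5 log₁₀(51.1/10)
  = -7.4 + 5 × 0.708 = -7.4 + 3.54 = -3.86.

-3.86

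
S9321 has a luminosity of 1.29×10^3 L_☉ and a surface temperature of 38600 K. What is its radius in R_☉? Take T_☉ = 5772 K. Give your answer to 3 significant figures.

R/R_☉ = √(L/L_☉) / (T/T_☉)² = √(1.29×10^3) / (6.687)²
       = 35.92 / 44.72 = 0.8031.

0.803 R_☉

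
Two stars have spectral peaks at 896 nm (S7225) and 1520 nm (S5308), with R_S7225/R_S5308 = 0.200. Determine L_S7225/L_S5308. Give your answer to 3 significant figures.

Wien's law gives T ∝ 1/λ_max, so T_S7225/T_S5308 = λ_S5308/λ_S7225 = 1520/896 = 1.696.
Then L ∝ R²T⁴ gives L_S7225/L_S5308 = (0.200)² × (1.696)⁴ = 0.04000 × 8.282 = 0.3313.

0.331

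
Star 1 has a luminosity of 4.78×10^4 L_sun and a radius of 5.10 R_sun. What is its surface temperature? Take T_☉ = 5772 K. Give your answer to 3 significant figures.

T/T_☉ = (L/L_☉)^(1/4) / (R/R_☉)^(1/2)
T = 5772 × (4.78×10^4)^(1/4) / √(5.10) = 5772 × 14.79 / 2.258 = 3.779×10^4 K.

3.78×10^4 K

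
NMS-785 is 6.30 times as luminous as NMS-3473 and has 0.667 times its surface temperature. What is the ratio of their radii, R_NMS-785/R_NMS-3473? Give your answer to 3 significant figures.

5.64

L ∝ R²T⁴ gives R ∝ √L / T², so
R_NMS-785/R_NMS-3473 = √(6.30) / (0.667)² = 2.510 / 0.4449 = 5.642.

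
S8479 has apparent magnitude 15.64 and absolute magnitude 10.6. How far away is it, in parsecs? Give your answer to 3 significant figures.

102 pc

m − M = 5 log₁₀(d/10 pc)
15.64 − (10.6) = 5.04 = 5 log₁₀(d/10)
d = 10 × 10^(5.04/5) = 10 × 10^1.008 = 101.9 pc.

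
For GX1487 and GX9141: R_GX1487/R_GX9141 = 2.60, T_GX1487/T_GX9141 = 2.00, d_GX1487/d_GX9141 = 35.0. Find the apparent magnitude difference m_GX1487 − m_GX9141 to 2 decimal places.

2.64

L_GX1487/L_GX9141 = (2.60)²(2.00)⁴ = 108.2.
F_GX1487/F_GX9141 = (L_GX1487/L_GX9141)/(d_GX1487/d_GX9141)² = 108.2/1225 = 0.08829.
m_GX1487 − m_GX9141 = −2.5 log₁₀(0.08829) = 2.64.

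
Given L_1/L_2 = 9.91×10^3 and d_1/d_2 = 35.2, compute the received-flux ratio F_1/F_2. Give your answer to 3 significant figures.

F = L/(4πd²), so F_1/F_2 = (L_1/L_2) / (d_1/d_2)²
= 9.91×10^3 / (35.2)² = 9.91×10^3 / 1239 = 7.998.

8.00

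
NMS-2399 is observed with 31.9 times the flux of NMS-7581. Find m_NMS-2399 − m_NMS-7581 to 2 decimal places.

-3.76

m_NMS-2399 − m_NMS-7581 = −2.5 log₁₀(F_NMS-2399/F_NMS-7581) = −2.5 log₁₀(31.9) = −2.5 × (1.504) = -3.759.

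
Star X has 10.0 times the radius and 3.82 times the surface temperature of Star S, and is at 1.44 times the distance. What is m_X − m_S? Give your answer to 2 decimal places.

-10.03

L_X/L_S = (10.0)²(3.82)⁴ = 2.129×10^4.
F_X/F_S = (L_X/L_S)/(d_X/d_S)² = 2.129×10^4/2.074 = 1.027×10^4.
m_X − m_S = −2.5 log₁₀(1.027×10^4) = -10.03.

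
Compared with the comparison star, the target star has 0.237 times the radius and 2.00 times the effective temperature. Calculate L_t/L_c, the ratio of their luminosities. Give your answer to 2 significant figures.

From the Stefan–Boltzmann law, L ∝ R²T⁴, so
L_t/L_c = (R_t/R_c)² (T_t/T_c)⁴ = (0.237)² × (2.00)⁴ = 0.05617 × 16.00 = 0.8987.

0.90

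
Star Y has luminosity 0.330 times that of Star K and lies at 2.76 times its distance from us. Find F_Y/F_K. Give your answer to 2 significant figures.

0.043

F = L/(4πd²), so F_Y/F_K = (L_Y/L_K) / (d_Y/d_K)²
= 0.330 / (2.76)² = 0.330 / 7.618 = 0.04332.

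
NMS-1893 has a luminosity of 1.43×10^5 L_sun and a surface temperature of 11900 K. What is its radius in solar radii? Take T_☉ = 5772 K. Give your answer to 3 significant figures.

89.0 solar radii

R/R_☉ = √(L/L_☉) / (T/T_☉)² = √(1.43×10^5) / (2.062)²
       = 378.2 / 4.251 = 88.97.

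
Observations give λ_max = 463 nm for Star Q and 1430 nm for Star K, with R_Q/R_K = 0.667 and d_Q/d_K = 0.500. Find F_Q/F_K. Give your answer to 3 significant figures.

162

Wien's law: T_Q/T_K = λ_K/λ_Q = 1430/463 = 3.089.
L_Q/L_K = (R_Q/R_K)²(T_Q/T_K)⁴ = (0.667)²(3.089)⁴ = 40.48.
F_Q/F_K = (L_Q/L_K)/(d_Q/d_K)² = 40.48/(0.500)² = 161.9.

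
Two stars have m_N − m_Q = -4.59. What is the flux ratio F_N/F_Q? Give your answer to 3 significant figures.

68.5

F_N/F_Q = 10^(−(m_N − m_Q)/2.5) = 10^(4.59/2.5) = 10^1.836 = 68.55.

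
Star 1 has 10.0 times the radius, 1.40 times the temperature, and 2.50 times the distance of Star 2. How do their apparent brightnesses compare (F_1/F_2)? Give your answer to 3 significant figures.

61.5

L_1/L_2 = (R_1/R_2)²(T_1/T_2)⁴ = (10.0)² × (1.40)⁴ = 384.2.
F_1/F_2 = (L_1/L_2)/(d_1/d_2)² = 384.2 / (2.50)² = 61.47.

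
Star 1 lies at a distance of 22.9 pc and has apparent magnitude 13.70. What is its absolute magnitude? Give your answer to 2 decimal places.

M = m − 5 log₁₀(d/10 pc) = 13.70 − 5 log₁₀(22.9/10)
  = 13.70 − 5 × 0.360 = 13.70 − 1.80 = 11.90.

11.90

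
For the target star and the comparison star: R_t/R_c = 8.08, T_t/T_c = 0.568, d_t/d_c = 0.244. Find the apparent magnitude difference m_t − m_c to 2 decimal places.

L_t/L_c = (8.08)²(0.568)⁴ = 6.795.
F_t/F_c = (L_t/L_c)/(d_t/d_c)² = 6.795/0.05954 = 114.1.
m_t − m_c = −2.5 log₁₀(114.1) = -5.14.

-5.14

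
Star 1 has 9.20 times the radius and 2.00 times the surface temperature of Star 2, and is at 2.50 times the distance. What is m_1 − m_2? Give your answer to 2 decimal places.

L_1/L_2 = (9.20)²(2.00)⁴ = 1354.
F_1/F_2 = (L_1/L_2)/(d_1/d_2)² = 1354/6.250 = 216.7.
m_1 − m_2 = −2.5 log₁₀(216.7) = -5.84.

-5.84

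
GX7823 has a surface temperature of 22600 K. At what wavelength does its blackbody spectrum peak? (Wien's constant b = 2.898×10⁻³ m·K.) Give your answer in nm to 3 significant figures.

128 nm

λ_max = b/T = 2.898×10⁻³ / 22600 = 1.28×10^-7 m = 128.2 nm.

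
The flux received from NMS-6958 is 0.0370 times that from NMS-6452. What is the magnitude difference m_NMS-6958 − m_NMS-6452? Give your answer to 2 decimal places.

3.58

m_NMS-6958 − m_NMS-6452 = −2.5 log₁₀(F_NMS-6958/F_NMS-6452) = −2.5 log₁₀(0.0370) = −2.5 × (-1.432) = 3.579.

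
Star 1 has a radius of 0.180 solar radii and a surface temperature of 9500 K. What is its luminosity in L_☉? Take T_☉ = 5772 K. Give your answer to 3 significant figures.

0.238 L_☉

L/L_☉ = (R/R_☉)² (T/T_☉)⁴ = (0.180)² × (9500/5772)⁴
       = 0.03240 × (1.646)⁴ = 0.03240 × 7.338 = 0.2378.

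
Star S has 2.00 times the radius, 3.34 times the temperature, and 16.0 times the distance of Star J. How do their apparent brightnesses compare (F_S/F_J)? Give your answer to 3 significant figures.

L_S/L_J = (R_S/R_J)²(T_S/T_J)⁴ = (2.00)² × (3.34)⁴ = 497.8.
F_S/F_J = (L_S/L_J)/(d_S/d_J)² = 497.8 / (16.0)² = 1.944.

1.94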